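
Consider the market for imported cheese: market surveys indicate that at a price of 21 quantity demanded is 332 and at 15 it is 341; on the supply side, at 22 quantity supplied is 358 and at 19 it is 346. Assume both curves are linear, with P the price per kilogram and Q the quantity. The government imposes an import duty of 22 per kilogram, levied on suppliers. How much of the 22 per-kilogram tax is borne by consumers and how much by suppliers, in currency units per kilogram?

Consumers bear 16 per kilogram; suppliers bear 6 per kilogram.

Demand slope: (341 − 332)/(15 − 21) = -1.5, so Qd = 363.5 − 1.5P.
Supply slope: (346 − 358)/(19 − 22) = 4, so Qs = 4P + 270.
Before the tax: set 363.5 − 1.5P = 4P + 270 → P* = 17, Q* = 338.
With the tax collected from suppliers, supply shifts: Qs = 4(P − 22) + 270.
New equilibrium: consumers pay 33, suppliers receive 11, Q = 314. (Wedge: Pb − Ps = 22.)
Burden on consumers: 16; on suppliers: 6. (They sum to 22.)
The less price-elastic side of the market bears the larger share of a per-unit tax.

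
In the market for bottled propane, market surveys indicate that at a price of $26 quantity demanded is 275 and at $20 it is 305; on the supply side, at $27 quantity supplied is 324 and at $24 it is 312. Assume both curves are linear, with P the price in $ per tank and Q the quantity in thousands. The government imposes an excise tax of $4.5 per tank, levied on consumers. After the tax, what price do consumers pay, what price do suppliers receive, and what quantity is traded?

Consumers pay $23; suppliers receive $18.5; quantity = 290.

Demand slope: (305 − 275)/(20 − 26) = -5, so Qd = 405 − 5P.
Supply slope: (312 − 324)/(24 − 27) = 4, so Qs = 4P + 216.
Without the tax, 405 − 5P = 4P + 216 gives 9P = 189, so P* = $21 and Q* = 300.
With the tax collected from consumers, demand (in seller-price terms) shifts: Qd = 405 − 5(P + 4.5).
Solving gives Q = 290 with consumers paying $23 and suppliers receiving $18.5 (the $4.5 wedge).
The less price-elastic side of the market bears the larger share of a per-unit tax.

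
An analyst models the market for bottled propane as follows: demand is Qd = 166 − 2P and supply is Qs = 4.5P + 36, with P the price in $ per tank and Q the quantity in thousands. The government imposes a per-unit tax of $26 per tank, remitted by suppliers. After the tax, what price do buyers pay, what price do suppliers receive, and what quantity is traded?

Buyers pay $38; suppliers receive $12; quantity = 90.

Without the tax, 166 − 2P = 4.5P + 36 gives 6.5P = 130, so P* = $20 and Q* = 126.
With the tax collected from suppliers, supply shifts: Qs = 4.5(P − 26) + 36.
New equilibrium: buyers pay $38, suppliers receive $12, Q = 90. (Wedge: Pb − Ps = 26.)
The less price-elastic side of the market bears the larger share of a per-unit tax.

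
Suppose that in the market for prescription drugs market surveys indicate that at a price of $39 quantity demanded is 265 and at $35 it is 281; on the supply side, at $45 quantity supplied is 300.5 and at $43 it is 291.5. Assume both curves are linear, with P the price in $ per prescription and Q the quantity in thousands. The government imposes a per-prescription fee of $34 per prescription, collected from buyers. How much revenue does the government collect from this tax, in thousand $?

Tax revenue = $6698 thousand.

Demand slope: (281 − 265)/(35 − 39) = -4, so Qd = 421 − 4P.
Supply slope: (291.5 − 300.5)/(43 − 45) = 4.5, so Qs = 4.5P + 98.
Before the tax: set 421 − 4P = 4.5P + 98 → P* = $38, Q* = 269.
With the tax collected from buyers, demand (in seller-price terms) shifts: Qd = 421 − 4(P + 34).
Solving gives Q = 197 with buyers paying $56 and suppliers receiving $22 (the $34 wedge).
Revenue = t · Q = 34 · 197 = $6698.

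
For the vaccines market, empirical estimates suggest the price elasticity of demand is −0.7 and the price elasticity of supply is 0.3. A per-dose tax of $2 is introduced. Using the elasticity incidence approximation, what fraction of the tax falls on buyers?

Buyers' share ≈ 0.3.

Incidence ratio: buyers' share ≈ εs / (εs + |εd|) = 0.3 / (0.3 + 0.7) = 0.3.
Supply is the less elastic side, so buyers bear the smaller share.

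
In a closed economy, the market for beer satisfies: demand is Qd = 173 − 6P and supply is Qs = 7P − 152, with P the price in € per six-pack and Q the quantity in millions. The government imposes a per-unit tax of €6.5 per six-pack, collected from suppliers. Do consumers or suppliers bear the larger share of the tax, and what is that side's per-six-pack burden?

Consumers bear the larger share: €3.5 per six-pack.

Before the tax: set 173 − 6P = 7P − 152 → P* = €25, Q* = 23.
With the tax collected from suppliers, supply shifts: Qs = 7(P − 6.5) − 152.
Solving gives Q = 2 with consumers paying €28.5 and suppliers receiving €22 (the €6.5 wedge).
Per-six-pack burden: consumers €3.5, suppliers €3.
Consumers take the larger share because demand is less price-elastic here (demand slope 6 vs supply slope 7).
The less price-elastic side of the market bears the larger share of a per-unit tax.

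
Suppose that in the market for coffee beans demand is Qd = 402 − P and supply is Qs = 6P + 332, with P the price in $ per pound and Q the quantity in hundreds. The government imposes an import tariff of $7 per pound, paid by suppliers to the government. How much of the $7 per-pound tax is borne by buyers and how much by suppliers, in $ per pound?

Without the tax, 402 − P = 6P + 332 gives 7P = 70, so P* = $10 and Q* = 392.
With the tax collected from suppliers, supply shifts: Qs = 6(P − 7) + 332.
New equilibrium: buyers pay $16, suppliers receive $9, Q = 386. (Wedge: Pb − Ps = 7.)
Burden on buyers: $6; on suppliers: $1. (They sum to $7.)
The less price-elastic side of the market bears the larger share of a per-unit tax.

Buyers bear $6 per pound; suppliers bear $1 per pound.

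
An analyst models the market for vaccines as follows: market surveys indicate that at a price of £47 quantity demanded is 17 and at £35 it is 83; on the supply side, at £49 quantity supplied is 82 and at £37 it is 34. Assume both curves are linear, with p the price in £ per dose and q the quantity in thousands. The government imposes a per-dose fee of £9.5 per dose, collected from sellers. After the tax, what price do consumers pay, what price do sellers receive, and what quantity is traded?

Consumers pay £45; sellers receive £35.5; quantity = 28.

Demand slope: (83 − 17)/(35 − 47) = -5.5, so qd = 275.5 − 5.5p.
Supply slope: (34 − 82)/(37 − 49) = 4, so qs = 4p − 114.
Before the tax: set 275.5 − 5.5p = 4p − 114 → p* = £41, q* = 50.
With the tax collected from sellers, supply shifts: qs = 4(p − 9.5) − 114.
New equilibrium: consumers pay £45, sellers receive £35.5, q = 28. (Wedge: pb − ps = 9.5.)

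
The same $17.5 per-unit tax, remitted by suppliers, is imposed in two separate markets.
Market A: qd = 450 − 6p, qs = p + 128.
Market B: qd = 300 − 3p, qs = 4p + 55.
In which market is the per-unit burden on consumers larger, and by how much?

Market A: pre-tax p* = $46, q* = 174; post-tax q = 159; per-unit burden on consumers = $2.5.
Market B: pre-tax p* = $35, q* = 195; post-tax q = 165; per-unit burden on consumers = $10.
Difference: $2.5 vs $10 → market B is larger by $7.5.

Market B, by $7.5.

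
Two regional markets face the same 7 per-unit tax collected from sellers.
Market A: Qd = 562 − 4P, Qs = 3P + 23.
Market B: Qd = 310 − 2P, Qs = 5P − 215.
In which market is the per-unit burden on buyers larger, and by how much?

Market B, by 2.

Market A: pre-tax P* = 77, Q* = 254; post-tax Q = 242; per-unit burden on buyers = 3.
Market B: pre-tax P* = 75, Q* = 160; post-tax Q = 150; per-unit burden on buyers = 5.
Difference: 3 vs 5 → market B is larger by 2.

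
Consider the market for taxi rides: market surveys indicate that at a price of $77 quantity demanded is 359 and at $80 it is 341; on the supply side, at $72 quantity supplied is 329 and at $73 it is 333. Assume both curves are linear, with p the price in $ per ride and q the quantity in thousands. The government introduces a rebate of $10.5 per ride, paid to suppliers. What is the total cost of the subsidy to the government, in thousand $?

Demand slope: (341 − 359)/(80 − 77) = -6, so qd = 821 − 6p.
Supply slope: (333 − 329)/(73 − 72) = 4, so qs = 4p + 41.
Without the subsidy, 821 − 6p = 4p + 41 gives 10p = 780, so p* = $78 and q* = 353.
With a per-unit subsidy paid to suppliers, each receives p + 10.5 per unit sold, so supply becomes qs = 4(p + 10.5) + 41.
Solving gives q = 378.2 with buyers paying $73.8 and suppliers receiving $84.3 (the $10.5 wedge).
Outlay = t · Q = 10.5 · 378.2 = $3971.1.

Government outlay = $3971.1 thousand.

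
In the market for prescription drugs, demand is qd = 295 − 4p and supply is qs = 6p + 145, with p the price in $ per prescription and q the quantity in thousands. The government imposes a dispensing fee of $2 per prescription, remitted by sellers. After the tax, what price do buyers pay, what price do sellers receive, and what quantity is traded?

Buyers pay $16.2; sellers receive $14.2; quantity = 230.2.

Before the tax: set 295 − 4p = 6p + 145 → p* = $15, q* = 235.
With the tax collected from sellers, supply shifts: qs = 6(p − 2) + 145.
Solving gives q = 230.2 with buyers paying $16.2 and sellers receiving $14.2 (the $2 wedge).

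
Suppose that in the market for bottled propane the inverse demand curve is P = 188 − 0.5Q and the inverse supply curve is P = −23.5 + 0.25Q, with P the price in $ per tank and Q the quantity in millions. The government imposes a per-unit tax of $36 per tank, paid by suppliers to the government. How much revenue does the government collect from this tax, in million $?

Inverting to Q(P) form: Qd = 376 − 2P; Qs = 4P + 94.
Without the tax, 376 − 2P = 4P + 94 gives 6P = 282, so P* = $47 and Q* = 282.
With the tax collected from suppliers, supply shifts: Qs = 4(P − 36) + 94.
Solving gives Q = 234 with buyers paying $71 and suppliers receiving $35 (the $36 wedge).
Revenue = t · Q = 36 · 234 = $8424.

Tax revenue = $8424 million.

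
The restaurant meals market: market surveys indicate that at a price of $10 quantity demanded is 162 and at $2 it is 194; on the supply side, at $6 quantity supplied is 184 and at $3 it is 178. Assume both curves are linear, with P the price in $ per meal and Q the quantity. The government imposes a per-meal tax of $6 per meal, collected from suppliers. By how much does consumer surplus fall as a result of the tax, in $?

Demand slope: (194 − 162)/(2 − 10) = -4, so Qd = 202 − 4P.
Supply slope: (178 − 184)/(3 − 6) = 2, so Qs = 2P + 172.
Without the tax, 202 − 4P = 2P + 172 gives 6P = 30, so P* = $5 and Q* = 182.
With the tax collected from suppliers, supply shifts: Qs = 2(P − 6) + 172.
Solving gives Q = 174 with buyers paying $7 and suppliers receiving $1 (the $6 wedge).
ΔCS is the trapezoid between Q = 174 and Q = 182 of height $2: ½ · (182 + 174) · 2 = $356.

Consumer surplus falls by $356.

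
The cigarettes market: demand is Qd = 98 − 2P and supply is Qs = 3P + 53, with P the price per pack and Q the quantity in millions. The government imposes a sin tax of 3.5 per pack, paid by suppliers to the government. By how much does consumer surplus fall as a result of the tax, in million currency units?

Consumer surplus falls by 163.59 million.

Without the tax, 98 − 2P = 3P + 53 gives 5P = 45, so P* = 9 and Q* = 80.
With the tax collected from suppliers, supply shifts: Qs = 3(P − 3.5) + 53.
Solving gives Q = 75.8 with buyers paying 11.1 and suppliers receiving 7.6 (the 3.5 wedge).
ΔCS is the trapezoid between Q = 75.8 and Q = 80 of height 2.1: ½ · (80 + 75.8) · 2.1 = 163.59.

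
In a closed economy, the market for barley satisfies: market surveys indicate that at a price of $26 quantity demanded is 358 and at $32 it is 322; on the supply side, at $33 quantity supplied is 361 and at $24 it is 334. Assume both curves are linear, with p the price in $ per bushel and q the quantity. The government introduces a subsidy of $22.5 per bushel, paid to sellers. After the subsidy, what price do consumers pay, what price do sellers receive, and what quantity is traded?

Demand slope: (322 − 358)/(32 − 26) = -6, so qd = 514 − 6p.
Supply slope: (334 − 361)/(24 − 33) = 3, so qs = 3p + 262.
Before the subsidy: set 514 − 6p = 3p + 262 → p* = $28, q* = 346.
With a per-unit subsidy paid to sellers, each receives p + 22.5 per unit sold, so supply becomes qs = 3(p + 22.5) + 262.
Solving gives q = 391 with consumers paying $20.5 and sellers receiving $43 (the $22.5 wedge).

Consumers pay $20.5; sellers receive $43; quantity = 391.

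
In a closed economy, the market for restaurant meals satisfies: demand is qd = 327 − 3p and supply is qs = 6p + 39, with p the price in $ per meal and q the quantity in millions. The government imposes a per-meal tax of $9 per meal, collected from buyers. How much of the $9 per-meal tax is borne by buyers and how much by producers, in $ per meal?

Buyers bear $6 per meal; producers bear $3 per meal.

Without the tax, 327 − 3p = 6p + 39 gives 9p = 288, so p* = $32 and q* = 231.
With the tax collected from buyers, demand (in seller-price terms) shifts: qd = 327 − 3(p + 9).
Solving gives q = 213 with buyers paying $38 and producers receiving $29 (the $9 wedge).
Burden on buyers: $6; on producers: $3. (They sum to $9.)
The less price-elastic side of the market bears the larger share of a per-unit tax.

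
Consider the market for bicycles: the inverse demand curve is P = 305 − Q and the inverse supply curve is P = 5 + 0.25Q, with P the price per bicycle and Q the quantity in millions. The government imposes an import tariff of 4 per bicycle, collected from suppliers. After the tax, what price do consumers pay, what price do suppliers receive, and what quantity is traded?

Inverting to Q(P) form: Qd = 305 − P; Qs = 4P − 20.
Without the tax, 305 − P = 4P − 20 gives 5P = 325, so P* = 65 and Q* = 240.
With the tax collected from suppliers, supply shifts: Qs = 4(P − 4) − 20.
New equilibrium: consumers pay 68.2, suppliers receive 64.2, Q = 236.8. (Wedge: Pb − Ps = 4.)
The less price-elastic side of the market bears the larger share of a per-unit tax.

Consumers pay 68.2; suppliers receive 64.2; quantity = 236.8.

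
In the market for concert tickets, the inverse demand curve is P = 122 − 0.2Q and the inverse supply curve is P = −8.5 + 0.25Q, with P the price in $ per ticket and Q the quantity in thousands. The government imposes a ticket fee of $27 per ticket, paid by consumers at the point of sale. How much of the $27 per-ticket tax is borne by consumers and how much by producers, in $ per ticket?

Consumers bear $12 per ticket; producers bear $15 per ticket.

Inverting to Q(P) form: Qd = 610 − 5P; Qs = 4P + 34.
Without the tax, 610 − 5P = 4P + 34 gives 9P = 576, so P* = $64 and Q* = 290.
With the tax collected from consumers, demand (in seller-price terms) shifts: Qd = 610 − 5(P + 27).
Solving gives Q = 230 with consumers paying $76 and producers receiving $49 (the $27 wedge).
Burden on consumers: $12; on producers: $15. (They sum to $27.)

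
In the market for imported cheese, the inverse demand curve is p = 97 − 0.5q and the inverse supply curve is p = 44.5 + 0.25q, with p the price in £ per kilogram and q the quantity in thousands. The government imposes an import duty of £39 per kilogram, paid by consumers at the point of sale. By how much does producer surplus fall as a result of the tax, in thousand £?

Inverting to q(p) form: qd = 194 − 2p; qs = 4p − 178.
Without the tax, 194 − 2p = 4p − 178 gives 6p = 372, so p* = £62 and q* = 70.
With the tax collected from consumers, demand (in seller-price terms) shifts: qd = 194 − 2(p + 39).
New equilibrium: consumers pay £88, producers receive £49, q = 18. (Wedge: pb − ps = 39.)
ΔPS is the trapezoid between Q = 18 and Q = 70 of height £13: ½ · (70 + 18) · 13 = £572.

Producer surplus falls by £572 thousand.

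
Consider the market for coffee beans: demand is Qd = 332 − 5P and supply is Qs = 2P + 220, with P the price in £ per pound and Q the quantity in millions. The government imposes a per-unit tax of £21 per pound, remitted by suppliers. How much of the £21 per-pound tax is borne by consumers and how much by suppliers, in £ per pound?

Without the tax, 332 − 5P = 2P + 220 gives 7P = 112, so P* = £16 and Q* = 252.
With the tax collected from suppliers, supply shifts: Qs = 2(P − 21) + 220.
Solving gives Q = 222 with consumers paying £22 and suppliers receiving £1 (the £21 wedge).
Burden on consumers: £6; on suppliers: £15. (They sum to £21.)
The less price-elastic side of the market bears the larger share of a per-unit tax.

Consumers bear £6 per pound; suppliers bear £15 per pound.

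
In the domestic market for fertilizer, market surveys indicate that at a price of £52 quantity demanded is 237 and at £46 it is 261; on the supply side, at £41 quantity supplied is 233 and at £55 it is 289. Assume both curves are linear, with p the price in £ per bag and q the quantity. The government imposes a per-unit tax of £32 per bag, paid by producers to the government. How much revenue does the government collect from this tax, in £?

Tax revenue = £6176.

Demand slope: (261 − 237)/(46 − 52) = -4, so qd = 445 − 4p.
Supply slope: (289 − 233)/(55 − 41) = 4, so qs = 4p + 69.
Before the tax: set 445 − 4p = 4p + 69 → p* = £47, q* = 257.
With the tax collected from producers, supply shifts: qs = 4(p − 32) + 69.
New equilibrium: buyers pay £63, producers receive £31, q = 193. (Wedge: pb − ps = 32.)
Revenue = t · Q = 32 · 193 = £6176.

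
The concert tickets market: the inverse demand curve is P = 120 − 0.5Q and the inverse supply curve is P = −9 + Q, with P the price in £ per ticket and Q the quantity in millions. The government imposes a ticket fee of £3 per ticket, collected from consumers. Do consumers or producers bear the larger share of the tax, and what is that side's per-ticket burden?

Inverting to Q(P) form: Qd = 240 − 2P; Qs = P + 9.
Without the tax, 240 − 2P = P + 9 gives 3P = 231, so P* = £77 and Q* = 86.
With the tax collected from consumers, demand (in seller-price terms) shifts: Qd = 240 − 2(P + 3).
New equilibrium: consumers pay £78, producers receive £75, Q = 84. (Wedge: Pb − Ps = 3.)
Per-ticket burden: consumers £1, producers £2.
Producers take the larger share because supply is less price-elastic here (demand slope 2 vs supply slope 1).

Producers bear the larger share: £2 per ticket.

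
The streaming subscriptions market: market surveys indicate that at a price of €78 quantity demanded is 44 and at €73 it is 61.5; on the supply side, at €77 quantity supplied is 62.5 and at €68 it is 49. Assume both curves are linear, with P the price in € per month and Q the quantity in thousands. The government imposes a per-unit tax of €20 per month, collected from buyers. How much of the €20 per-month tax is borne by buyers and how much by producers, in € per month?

Buyers bear €6 per month; producers bear €14 per month.

Demand slope: (61.5 − 44)/(73 − 78) = -3.5, so Qd = 317 − 3.5P.
Supply slope: (49 − 62.5)/(68 − 77) = 1.5, so Qs = 1.5P − 53.
Without the tax, 317 − 3.5P = 1.5P − 53 gives 5P = 370, so P* = €74 and Q* = 58.
With the tax collected from buyers, demand (in seller-price terms) shifts: Qd = 317 − 3.5(P + 20).
Solving gives Q = 37 with buyers paying €80 and producers receiving €60 (the €20 wedge).
Burden on buyers: €6; on producers: €14. (They sum to €20.)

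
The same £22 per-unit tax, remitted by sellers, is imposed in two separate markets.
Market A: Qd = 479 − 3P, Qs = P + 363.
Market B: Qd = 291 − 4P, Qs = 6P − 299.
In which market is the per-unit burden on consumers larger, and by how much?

Market B, by £7.7.

Market A: pre-tax P* = £29, Q* = 392; post-tax Q = 375.5; per-unit burden on consumers = £5.5.
Market B: pre-tax P* = £59, Q* = 55; post-tax Q = 2.2; per-unit burden on consumers = £13.2.
Difference: £5.5 vs £13.2 → market B is larger by £7.7.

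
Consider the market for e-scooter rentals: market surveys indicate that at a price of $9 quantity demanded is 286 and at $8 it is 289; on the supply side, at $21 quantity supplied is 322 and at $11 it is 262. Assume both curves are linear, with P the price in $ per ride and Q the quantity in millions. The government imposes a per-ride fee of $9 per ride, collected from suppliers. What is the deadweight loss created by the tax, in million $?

Demand slope: (289 − 286)/(8 − 9) = -3, so Qd = 313 − 3P.
Supply slope: (262 − 322)/(11 − 21) = 6, so Qs = 6P + 196.
Before the tax: set 313 − 3P = 6P + 196 → P* = $13, Q* = 274.
With the tax collected from suppliers, supply shifts: Qs = 6(P − 9) + 196.
Solving gives Q = 256 with buyers paying $19 and suppliers receiving $10 (the $9 wedge).
Quantity falls by |ΔQ| = |274 − 256| = 18.
DWL = ½ · t · |ΔQ| = ½ · 9 · 18 = $81.

Deadweight loss = $81 million.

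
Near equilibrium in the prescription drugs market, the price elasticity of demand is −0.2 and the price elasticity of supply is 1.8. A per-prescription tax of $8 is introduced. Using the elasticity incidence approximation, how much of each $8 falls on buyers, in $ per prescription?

Buyers bear ≈ $7.2 per prescription.

Incidence ratio: buyers' share ≈ εs / (εs + |εd|) = 1.8 / (1.8 + 0.2) = 0.9.
So buyers bear ≈ 0.9 × $8 = $7.2; producers bear $0.8.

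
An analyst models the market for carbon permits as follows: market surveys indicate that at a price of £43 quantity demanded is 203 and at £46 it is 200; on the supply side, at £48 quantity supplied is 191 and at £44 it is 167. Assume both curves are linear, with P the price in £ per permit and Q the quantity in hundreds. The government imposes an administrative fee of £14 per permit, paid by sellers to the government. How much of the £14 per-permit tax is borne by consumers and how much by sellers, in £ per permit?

Consumers bear £12 per permit; sellers bear £2 per permit.

Demand slope: (200 − 203)/(46 − 43) = -1, so Qd = 246 − P.
Supply slope: (167 − 191)/(44 − 48) = 6, so Qs = 6P − 97.
Before the tax: set 246 − P = 6P − 97 → P* = £49, Q* = 197.
With the tax collected from sellers, supply shifts: Qs = 6(P − 14) − 97.
Solving gives Q = 185 with consumers paying £61 and sellers receiving £47 (the £14 wedge).
Burden on consumers: £12; on sellers: £2. (They sum to £14.)
The less price-elastic side of the market bears the larger share of a per-unit tax.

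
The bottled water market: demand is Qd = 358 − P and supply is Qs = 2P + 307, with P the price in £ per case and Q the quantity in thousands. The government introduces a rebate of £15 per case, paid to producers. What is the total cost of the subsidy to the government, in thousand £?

Before the subsidy: set 358 − P = 2P + 307 → P* = £17, Q* = 341.
With a per-unit subsidy paid to producers, each receives P + 15 per unit sold, so supply becomes Qs = 2(P + 15) + 307.
Solving gives Q = 351 with buyers paying £7 and producers receiving £22 (the £15 wedge).
Outlay = t · Q = 15 · 351 = £5265.

Government outlay = £5265 thousand.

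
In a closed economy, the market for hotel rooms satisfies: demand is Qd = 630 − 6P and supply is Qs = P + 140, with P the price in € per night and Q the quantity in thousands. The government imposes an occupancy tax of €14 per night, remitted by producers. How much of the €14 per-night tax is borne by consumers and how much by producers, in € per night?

Consumers bear €2 per night; producers bear €12 per night.

Before the tax: set 630 − 6P = P + 140 → P* = €70, Q* = 210.
With the tax collected from producers, supply shifts: Qs = (P − 14) + 140.
New equilibrium: consumers pay €72, producers receive €58, Q = 198. (Wedge: Pb − Ps = 14.)
Burden on consumers: €2; on producers: €12. (They sum to €14.)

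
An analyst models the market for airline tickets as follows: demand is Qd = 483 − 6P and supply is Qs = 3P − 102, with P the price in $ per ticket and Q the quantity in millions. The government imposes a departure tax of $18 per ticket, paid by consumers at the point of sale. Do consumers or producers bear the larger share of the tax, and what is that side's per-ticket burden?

Producers bear the larger share: $12 per ticket.

Without the tax, 483 − 6P = 3P − 102 gives 9P = 585, so P* = $65 and Q* = 93.
With the tax collected from consumers, demand (in seller-price terms) shifts: Qd = 483 − 6(P + 18).
Solving gives Q = 57 with consumers paying $71 and producers receiving $53 (the $18 wedge).
Per-ticket burden: consumers $6, producers $12.
Producers take the larger share because supply is less price-elastic here (demand slope 6 vs supply slope 3).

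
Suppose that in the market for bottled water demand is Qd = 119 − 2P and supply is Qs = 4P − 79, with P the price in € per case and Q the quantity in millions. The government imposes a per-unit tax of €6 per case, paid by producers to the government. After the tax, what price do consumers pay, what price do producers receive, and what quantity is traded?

Without the tax, 119 − 2P = 4P − 79 gives 6P = 198, so P* = €33 and Q* = 53.
With the tax collected from producers, supply shifts: Qs = 4(P − 6) − 79.
New equilibrium: consumers pay €37, producers receive €31, Q = 45. (Wedge: Pb − Ps = 6.)
The less price-elastic side of the market bears the larger share of a per-unit tax.

Consumers pay €37; producers receive €31; quantity = 45.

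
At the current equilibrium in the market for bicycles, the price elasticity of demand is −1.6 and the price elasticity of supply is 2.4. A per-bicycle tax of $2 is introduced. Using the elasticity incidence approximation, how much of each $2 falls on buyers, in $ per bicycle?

Incidence ratio: buyers' share ≈ εs / (εs + |εd|) = 2.4 / (2.4 + 1.6) = 0.6.
So buyers bear ≈ 0.6 × $2 = $1.2; producers bear $0.8.

Buyers bear ≈ $1.2 per bicycle.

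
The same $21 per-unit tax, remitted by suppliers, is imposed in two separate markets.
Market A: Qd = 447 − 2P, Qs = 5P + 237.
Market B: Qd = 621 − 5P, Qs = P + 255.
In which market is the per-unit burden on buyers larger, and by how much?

Market A, by $11.5.

Market A: pre-tax P* = $30, Q* = 387; post-tax Q = 357; per-unit burden on buyers = $15.
Market B: pre-tax P* = $61, Q* = 316; post-tax Q = 298.5; per-unit burden on buyers = $3.5.
Difference: $15 vs $3.5 → market A is larger by $11.5.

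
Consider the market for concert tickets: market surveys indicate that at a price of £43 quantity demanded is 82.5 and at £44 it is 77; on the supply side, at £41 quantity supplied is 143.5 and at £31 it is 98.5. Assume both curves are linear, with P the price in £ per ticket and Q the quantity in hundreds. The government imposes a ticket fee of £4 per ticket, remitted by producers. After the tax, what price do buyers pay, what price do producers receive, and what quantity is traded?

Buyers pay £37.8; producers receive £33.8; quantity = 111.1.

Demand slope: (77 − 82.5)/(44 − 43) = -5.5, so Qd = 319 − 5.5P.
Supply slope: (98.5 − 143.5)/(31 − 41) = 4.5, so Qs = 4.5P − 41.
Without the tax, 319 − 5.5P = 4.5P − 41 gives 10P = 360, so P* = £36 and Q* = 121.
With the tax collected from producers, supply shifts: Qs = 4.5(P − 4) − 41.
Solving gives Q = 111.1 with buyers paying £37.8 and producers receiving £33.8 (the £4 wedge).
The less price-elastic side of the market bears the larger share of a per-unit tax.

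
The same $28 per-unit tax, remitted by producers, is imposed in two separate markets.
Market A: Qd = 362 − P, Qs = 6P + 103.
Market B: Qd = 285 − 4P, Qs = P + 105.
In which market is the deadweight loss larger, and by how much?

Market A: pre-tax P* = $37, Q* = 325; post-tax Q = 301; deadweight loss = $336.
Market B: pre-tax P* = $36, Q* = 141; post-tax Q = 118.6; deadweight loss = $313.6.
Difference: $336 vs $313.6 → market A is larger by $22.4.

Market A, by $22.4.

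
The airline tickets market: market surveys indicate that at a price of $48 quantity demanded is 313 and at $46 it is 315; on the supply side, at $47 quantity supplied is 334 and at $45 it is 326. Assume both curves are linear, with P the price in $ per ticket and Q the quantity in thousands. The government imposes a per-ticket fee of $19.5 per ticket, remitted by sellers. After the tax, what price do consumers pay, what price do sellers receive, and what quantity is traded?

Demand slope: (315 − 313)/(46 − 48) = -1, so Qd = 361 − P.
Supply slope: (326 − 334)/(45 − 47) = 4, so Qs = 4P + 146.
Without the tax, 361 − P = 4P + 146 gives 5P = 215, so P* = $43 and Q* = 318.
With the tax collected from sellers, supply shifts: Qs = 4(P − 19.5) + 146.
New equilibrium: consumers pay $58.6, sellers receive $39.1, Q = 302.4. (Wedge: Pb − Ps = 19.5.)
The less price-elastic side of the market bears the larger share of a per-unit tax.

Consumers pay $58.6; sellers receive $39.1; quantity = 302.4.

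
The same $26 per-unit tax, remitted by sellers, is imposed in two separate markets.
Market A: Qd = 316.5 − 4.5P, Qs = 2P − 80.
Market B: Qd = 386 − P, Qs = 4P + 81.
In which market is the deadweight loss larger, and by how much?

Market A: pre-tax P* = $61, Q* = 42; post-tax Q = 6; deadweight loss = $468.
Market B: pre-tax P* = $61, Q* = 325; post-tax Q = 304.2; deadweight loss = $270.4.
Difference: $468 vs $270.4 → market A is larger by $197.6.

Market A, by $197.6.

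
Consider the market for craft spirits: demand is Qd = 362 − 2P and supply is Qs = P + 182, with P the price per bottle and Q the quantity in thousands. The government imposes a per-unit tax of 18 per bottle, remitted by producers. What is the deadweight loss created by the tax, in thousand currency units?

Before the tax: set 362 − 2P = P + 182 → P* = 60, Q* = 242.
With the tax collected from producers, supply shifts: Qs = (P − 18) + 182.
Solving gives Q = 230 with consumers paying 66 and producers receiving 48 (the 18 wedge).
Quantity falls by |ΔQ| = |242 − 230| = 12.
DWL = ½ · t · |ΔQ| = ½ · 18 · 12 = 108.

Deadweight loss = 108 thousand.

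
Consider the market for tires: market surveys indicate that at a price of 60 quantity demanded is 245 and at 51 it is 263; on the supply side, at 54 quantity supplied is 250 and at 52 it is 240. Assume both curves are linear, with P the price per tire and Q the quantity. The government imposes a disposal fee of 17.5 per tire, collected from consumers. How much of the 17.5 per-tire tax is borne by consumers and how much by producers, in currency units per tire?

Demand slope: (263 − 245)/(51 − 60) = -2, so Qd = 365 − 2P.
Supply slope: (240 − 250)/(52 − 54) = 5, so Qs = 5P − 20.
Without the tax, 365 − 2P = 5P − 20 gives 7P = 385, so P* = 55 and Q* = 255.
With the tax collected from consumers, demand (in seller-price terms) shifts: Qd = 365 − 2(P + 17.5).
Solving gives Q = 230 with consumers paying 67.5 and producers receiving 50 (the 17.5 wedge).
Burden on consumers: 12.5; on producers: 5. (They sum to 17.5.)
The less price-elastic side of the market bears the larger share of a per-unit tax.

Consumers bear 12.5 per tire; producers bear 5 per tire.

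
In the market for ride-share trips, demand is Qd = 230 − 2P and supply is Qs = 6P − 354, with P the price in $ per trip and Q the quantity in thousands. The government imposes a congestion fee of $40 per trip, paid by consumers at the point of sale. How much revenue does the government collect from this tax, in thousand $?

Tax revenue = $960 thousand.

Before the tax: set 230 − 2P = 6P − 354 → P* = $73, Q* = 84.
With the tax collected from consumers, demand (in seller-price terms) shifts: Qd = 230 − 2(P + 40).
New equilibrium: consumers pay $103, suppliers receive $63, Q = 24. (Wedge: Pb − Ps = 40.)
Revenue = t · Q = 40 · 24 = $960.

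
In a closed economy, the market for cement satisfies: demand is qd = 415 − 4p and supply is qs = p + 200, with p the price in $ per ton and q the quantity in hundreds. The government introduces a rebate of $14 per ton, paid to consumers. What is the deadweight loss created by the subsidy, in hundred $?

Before the subsidy: set 415 − 4p = p + 200 → p* = $43, q* = 243.
With a per-unit subsidy paid to consumers, each effectively pays p − 14, so demand becomes qd = 415 − 4(p − 14).
New equilibrium: consumers pay $40.2, suppliers receive $54.2, q = 254.2. (Wedge: pb − ps = −14.)
Quantity rises by |ΔQ| = |243 − 254.2| = 11.2.
DWL = ½ · t · |ΔQ| = ½ · 14 · 11.2 = $78.4.

Deadweight loss = $78.4 hundred.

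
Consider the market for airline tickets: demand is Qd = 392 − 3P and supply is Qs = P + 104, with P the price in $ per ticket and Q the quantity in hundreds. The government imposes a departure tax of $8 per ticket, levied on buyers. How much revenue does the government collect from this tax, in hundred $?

Without the tax, 392 − 3P = P + 104 gives 4P = 288, so P* = $72 and Q* = 176.
With the tax collected from buyers, demand (in seller-price terms) shifts: Qd = 392 − 3(P + 8).
New equilibrium: buyers pay $74, sellers receive $66, Q = 170. (Wedge: Pb − Ps = 8.)
Revenue = t · Q = 8 · 170 = $1360.

Tax revenue = $1360 hundred.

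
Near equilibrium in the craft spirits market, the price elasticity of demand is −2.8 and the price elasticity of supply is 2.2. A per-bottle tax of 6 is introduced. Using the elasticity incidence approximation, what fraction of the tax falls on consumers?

Consumers' share ≈ 0.44.

Incidence ratio: consumers' share ≈ εs / (εs + |εd|) = 2.2 / (2.2 + 2.8) = 0.44.
Supply is the less elastic side, so consumers bear the smaller share.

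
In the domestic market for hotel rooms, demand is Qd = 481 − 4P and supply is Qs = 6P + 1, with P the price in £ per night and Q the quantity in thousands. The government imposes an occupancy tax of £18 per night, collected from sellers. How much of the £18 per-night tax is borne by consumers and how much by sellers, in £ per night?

Before the tax: set 481 − 4P = 6P + 1 → P* = £48, Q* = 289.
With the tax collected from sellers, supply shifts: Qs = 6(P − 18) + 1.
Solving gives Q = 245.8 with consumers paying £58.8 and sellers receiving £40.8 (the £18 wedge).
Burden on consumers: £10.8; on sellers: £7.2. (They sum to £18.)
The less price-elastic side of the market bears the larger share of a per-unit tax.

Consumers bear £10.8 per night; sellers bear £7.2 per night.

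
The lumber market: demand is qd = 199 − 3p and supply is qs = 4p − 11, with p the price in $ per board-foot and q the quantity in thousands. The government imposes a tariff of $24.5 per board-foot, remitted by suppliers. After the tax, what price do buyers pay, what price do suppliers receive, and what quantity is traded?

Buyers pay $44; suppliers receive $19.5; quantity = 67.

Without the tax, 199 − 3p = 4p − 11 gives 7p = 210, so p* = $30 and q* = 109.
With the tax collected from suppliers, supply shifts: qs = 4(p − 24.5) − 11.
Solving gives q = 67 with buyers paying $44 and suppliers receiving $19.5 (the $24.5 wedge).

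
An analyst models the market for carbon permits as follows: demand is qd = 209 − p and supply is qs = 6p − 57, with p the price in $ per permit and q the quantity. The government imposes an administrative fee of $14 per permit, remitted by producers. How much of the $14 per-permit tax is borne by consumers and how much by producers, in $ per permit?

Without the tax, 209 − p = 6p − 57 gives 7p = 266, so p* = $38 and q* = 171.
With the tax collected from producers, supply shifts: qs = 6(p − 14) − 57.
Solving gives q = 159 with consumers paying $50 and producers receiving $36 (the $14 wedge).
Burden on consumers: $12; on producers: $2. (They sum to $14.)
The less price-elastic side of the market bears the larger share of a per-unit tax.

Consumers bear $12 per permit; producers bear $2 per permit.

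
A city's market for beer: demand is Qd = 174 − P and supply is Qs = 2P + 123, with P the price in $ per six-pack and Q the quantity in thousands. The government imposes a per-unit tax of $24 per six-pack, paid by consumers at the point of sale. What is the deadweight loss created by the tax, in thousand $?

Deadweight loss = $192 thousand.

Without the tax, 174 − P = 2P + 123 gives 3P = 51, so P* = $17 and Q* = 157.
With the tax collected from consumers, demand (in seller-price terms) shifts: Qd = 174 − (P + 24).
Solving gives Q = 141 with consumers paying $33 and suppliers receiving $9 (the $24 wedge).
Quantity falls by |ΔQ| = |157 − 141| = 16.
DWL = ½ · t · |ΔQ| = ½ · 24 · 16 = $192.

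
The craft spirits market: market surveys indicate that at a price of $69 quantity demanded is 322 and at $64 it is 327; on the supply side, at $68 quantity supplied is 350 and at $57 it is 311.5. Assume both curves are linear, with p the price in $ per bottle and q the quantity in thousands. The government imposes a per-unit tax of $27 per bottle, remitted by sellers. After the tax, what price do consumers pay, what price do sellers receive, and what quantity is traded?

Demand slope: (327 − 322)/(64 − 69) = -1, so qd = 391 − p.
Supply slope: (311.5 − 350)/(57 − 68) = 3.5, so qs = 3.5p + 112.
Without the tax, 391 − p = 3.5p + 112 gives 4.5p = 279, so p* = $62 and q* = 329.
With the tax collected from sellers, supply shifts: qs = 3.5(p − 27) + 112.
New equilibrium: consumers pay $83, sellers receive $56, q = 308. (Wedge: pb − ps = 27.)
The less price-elastic side of the market bears the larger share of a per-unit tax.

Consumers pay $83; sellers receive $56; quantity = 308.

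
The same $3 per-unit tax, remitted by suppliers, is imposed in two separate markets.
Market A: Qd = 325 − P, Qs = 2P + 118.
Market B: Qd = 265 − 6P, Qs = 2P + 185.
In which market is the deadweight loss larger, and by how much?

Market A: pre-tax P* = $69, Q* = 256; post-tax Q = 254; deadweight loss = $3.
Market B: pre-tax P* = $10, Q* = 205; post-tax Q = 200.5; deadweight loss = $6.75.
Difference: $3 vs $6.75 → market B is larger by $3.75.

Market B, by $3.75.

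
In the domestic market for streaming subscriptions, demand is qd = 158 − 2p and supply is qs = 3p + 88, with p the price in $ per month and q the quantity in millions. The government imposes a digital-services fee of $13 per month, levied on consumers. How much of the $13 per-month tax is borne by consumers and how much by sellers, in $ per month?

Before the tax: set 158 − 2p = 3p + 88 → p* = $14, q* = 130.
With the tax collected from consumers, demand (in seller-price terms) shifts: qd = 158 − 2(p + 13).
New equilibrium: consumers pay $21.8, sellers receive $8.8, q = 114.4. (Wedge: pb − ps = 13.)
Burden on consumers: $7.8; on sellers: $5.2. (They sum to $13.)
The less price-elastic side of the market bears the larger share of a per-unit tax.

Consumers bear $7.8 per month; sellers bear $5.2 per month.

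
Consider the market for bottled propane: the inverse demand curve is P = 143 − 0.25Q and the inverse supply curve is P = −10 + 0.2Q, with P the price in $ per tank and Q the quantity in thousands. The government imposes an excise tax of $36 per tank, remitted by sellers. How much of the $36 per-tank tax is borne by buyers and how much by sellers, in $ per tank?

Buyers bear $20 per tank; sellers bear $16 per tank.

Inverting to Q(P) form: Qd = 572 − 4P; Qs = 5P + 50.
Before the tax: set 572 − 4P = 5P + 50 → P* = $58, Q* = 340.
With the tax collected from sellers, supply shifts: Qs = 5(P − 36) + 50.
New equilibrium: buyers pay $78, sellers receive $42, Q = 260. (Wedge: Pb − Ps = 36.)
Burden on buyers: $20; on sellers: $16. (They sum to $36.)
The less price-elastic side of the market bears the larger share of a per-unit tax.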